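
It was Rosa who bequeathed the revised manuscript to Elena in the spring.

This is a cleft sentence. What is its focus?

In an it-cleft "It was X that/who ...", the clefted constituent X is the focus; the that/who-clause expresses the presupposed open proposition.
Here the focus is "Rosa". The backgrounded (presupposed) material includes "the revised manuscript", "to Elena" and "in the spring".

Rosa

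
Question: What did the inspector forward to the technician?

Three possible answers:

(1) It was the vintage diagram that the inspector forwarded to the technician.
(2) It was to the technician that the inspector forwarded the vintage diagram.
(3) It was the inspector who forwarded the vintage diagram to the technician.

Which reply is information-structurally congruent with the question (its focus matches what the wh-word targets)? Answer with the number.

The question word "what" targets the direct object.
Option (1) clefts "the vintage diagram" — that matches what the question asks about.
Option (2) clefts "to the technician" — the recipient, not what was asked.
Option (3) clefts "the inspector" — the subject (agent), not what was asked.
So the congruent reply is (1).

1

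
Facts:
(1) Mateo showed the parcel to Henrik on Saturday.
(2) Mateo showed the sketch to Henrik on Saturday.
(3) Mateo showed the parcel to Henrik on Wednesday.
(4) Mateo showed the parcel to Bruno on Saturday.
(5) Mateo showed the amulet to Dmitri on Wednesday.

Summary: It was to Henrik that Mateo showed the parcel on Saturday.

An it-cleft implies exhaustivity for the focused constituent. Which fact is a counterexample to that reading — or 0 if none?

4

Focus of the cleft: "Henrik" (the recipient). Presupposed background: agent = Mateo, thing = the parcel, setting = on Saturday.
The exhaustive reading says no other recipient fits that background.
But fact (4) also has agent = Mateo, thing = the parcel, setting = on Saturday, with recipient = Bruno — so the exhaustive reading fails.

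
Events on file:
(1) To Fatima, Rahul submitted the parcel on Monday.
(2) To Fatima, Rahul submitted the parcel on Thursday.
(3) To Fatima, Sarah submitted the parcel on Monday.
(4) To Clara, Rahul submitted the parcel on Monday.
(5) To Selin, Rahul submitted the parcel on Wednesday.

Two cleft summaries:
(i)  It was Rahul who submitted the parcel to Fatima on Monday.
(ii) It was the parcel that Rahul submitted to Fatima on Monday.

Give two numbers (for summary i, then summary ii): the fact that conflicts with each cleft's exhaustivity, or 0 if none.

3, 0

Summary (i) focuses "Rahul" (the agent); background thing = the parcel, recipient = Fatima, setting = on Monday. Fact (3) matches that background with agent = Sarah — refutes (i).
Summary (ii) focuses "the parcel" (the thing); background agent = Rahul, recipient = Fatima, setting = on Monday. No fact matches that background with a different thing, so 0.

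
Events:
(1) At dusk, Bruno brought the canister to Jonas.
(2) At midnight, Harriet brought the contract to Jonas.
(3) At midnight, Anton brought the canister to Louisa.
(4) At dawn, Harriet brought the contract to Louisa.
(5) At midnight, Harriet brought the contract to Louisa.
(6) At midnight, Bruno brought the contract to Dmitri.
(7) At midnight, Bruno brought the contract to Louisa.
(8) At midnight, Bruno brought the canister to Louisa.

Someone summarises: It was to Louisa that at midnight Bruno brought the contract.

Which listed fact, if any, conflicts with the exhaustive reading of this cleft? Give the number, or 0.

The cleft puts "Louisa" in focus and presupposes the open proposition with same agent, thing, setting (Bruno / the contract / at midnight).
The exhaustive reading says no other recipient fits that background.
But fact (6) also has same agent, thing, setting (Bruno / the contract / at midnight), with recipient = Dmitri — so the exhaustive reading fails.

6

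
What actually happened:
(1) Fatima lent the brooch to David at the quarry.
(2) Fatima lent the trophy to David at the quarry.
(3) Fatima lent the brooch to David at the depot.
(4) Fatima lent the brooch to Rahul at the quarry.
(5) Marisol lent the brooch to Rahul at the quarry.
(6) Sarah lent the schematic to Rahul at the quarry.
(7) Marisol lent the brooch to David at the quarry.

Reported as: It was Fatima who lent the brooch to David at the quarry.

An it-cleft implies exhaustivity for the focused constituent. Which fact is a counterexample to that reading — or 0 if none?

The cleft puts "Fatima" in focus and presupposes the open proposition with thing = the brooch, recipient = David, setting = at the quarry.
The exhaustive reading says no other agent fits that background.
But fact (7) also has thing = the brooch, recipient = David, setting = at the quarry, with agent = Marisol — so the exhaustive reading fails.

7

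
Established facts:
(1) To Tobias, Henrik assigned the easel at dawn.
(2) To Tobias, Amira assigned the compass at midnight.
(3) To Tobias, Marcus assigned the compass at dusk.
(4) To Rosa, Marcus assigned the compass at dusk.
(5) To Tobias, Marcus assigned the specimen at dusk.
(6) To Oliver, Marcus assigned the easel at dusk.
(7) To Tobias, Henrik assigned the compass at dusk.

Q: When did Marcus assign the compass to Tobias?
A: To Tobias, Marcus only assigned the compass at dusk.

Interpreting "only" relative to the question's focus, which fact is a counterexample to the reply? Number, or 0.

The question "When did ...?" targets the setting, so in the reply the focus falls on "at dusk".
So "only" ranges over settings; the rest (Marcus as agent and the compass as thing and Tobias as recipient) is presupposed.
No listed fact shares that background with another setting. Nothing contradicts the reply.
(Fact (4) would refute a reading with focus on the recipient — but that is not what the question asks.)

0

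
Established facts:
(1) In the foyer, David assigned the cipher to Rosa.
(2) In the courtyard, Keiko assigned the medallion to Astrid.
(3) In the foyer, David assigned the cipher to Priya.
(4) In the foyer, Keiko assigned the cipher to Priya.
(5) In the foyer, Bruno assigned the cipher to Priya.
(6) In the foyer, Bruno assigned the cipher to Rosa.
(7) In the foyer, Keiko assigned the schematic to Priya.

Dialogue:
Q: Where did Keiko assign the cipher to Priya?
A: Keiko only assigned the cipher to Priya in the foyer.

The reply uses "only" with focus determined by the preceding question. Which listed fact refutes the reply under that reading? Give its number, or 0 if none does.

The question "Where did ...?" targets the setting, so in the reply the focus falls on "in the foyer".
So "only" ranges over settings; the rest (Keiko as agent and the cipher as thing and Priya as recipient) is presupposed.
No fact keeps Keiko as agent and the cipher as thing and Priya as recipient while changing the setting; every other fact differs on something backgrounded. The reply stands.
(Fact (7) would refute a reading with focus on the thing — but that is not what the question asks.)

0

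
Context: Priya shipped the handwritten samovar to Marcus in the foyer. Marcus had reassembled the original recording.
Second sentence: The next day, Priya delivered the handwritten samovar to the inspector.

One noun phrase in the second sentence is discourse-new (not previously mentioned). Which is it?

"Priya" and "the handwritten samovar" in the second sentence are given — already mentioned in the context.
"the inspector" has no antecedent in the context; it is discourse-new.

the inspector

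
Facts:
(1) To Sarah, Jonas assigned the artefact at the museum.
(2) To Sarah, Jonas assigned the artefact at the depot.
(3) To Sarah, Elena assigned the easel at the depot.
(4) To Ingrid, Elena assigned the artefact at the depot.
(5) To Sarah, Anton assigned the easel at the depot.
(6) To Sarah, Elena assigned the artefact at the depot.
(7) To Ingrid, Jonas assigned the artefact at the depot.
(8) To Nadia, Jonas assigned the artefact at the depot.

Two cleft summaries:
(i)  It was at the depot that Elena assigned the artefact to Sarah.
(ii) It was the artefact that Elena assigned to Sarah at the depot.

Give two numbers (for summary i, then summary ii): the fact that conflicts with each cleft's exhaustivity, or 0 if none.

0, 3

Summary (i) focuses "at the depot" (the setting); background same agent, thing, recipient (Elena / the artefact / Sarah). No fact matches that background with a different setting, so 0.
Summary (ii) focuses "the artefact" (the thing); background same agent, recipient, setting (Elena / Sarah / at the depot). Fact (3) matches that background with thing = the easel — refutes (ii).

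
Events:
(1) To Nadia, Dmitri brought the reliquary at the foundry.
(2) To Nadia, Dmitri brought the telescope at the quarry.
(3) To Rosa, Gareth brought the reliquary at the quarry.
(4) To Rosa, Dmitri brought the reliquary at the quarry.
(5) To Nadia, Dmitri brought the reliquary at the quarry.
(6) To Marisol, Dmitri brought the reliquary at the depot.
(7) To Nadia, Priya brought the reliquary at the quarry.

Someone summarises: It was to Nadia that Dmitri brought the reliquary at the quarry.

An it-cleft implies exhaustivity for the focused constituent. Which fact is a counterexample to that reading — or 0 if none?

Focus of the cleft: "Nadia" (the recipient). Presupposed background: agent = Dmitri, thing = the reliquary, setting = at the quarry.
Exhaustivity: Nadia is the only recipient satisfying that background.
Fact (4) shares the background but with recipient = Rosa; exhaustivity is violated.

4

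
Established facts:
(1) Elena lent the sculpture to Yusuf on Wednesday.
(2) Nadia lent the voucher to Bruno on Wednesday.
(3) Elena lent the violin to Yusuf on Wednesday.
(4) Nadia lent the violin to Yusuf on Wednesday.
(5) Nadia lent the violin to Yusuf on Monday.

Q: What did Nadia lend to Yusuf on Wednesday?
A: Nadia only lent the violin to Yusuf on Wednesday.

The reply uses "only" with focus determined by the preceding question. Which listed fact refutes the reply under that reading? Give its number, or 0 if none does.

The question "What did ...?" targets the thing, so in the reply the focus falls on "the violin".
"Only" then excludes alternative things while the background — same agent, recipient, setting (Nadia / Yusuf / on Wednesday) — is held fixed.
No listed fact shares that background with another thing. Nothing contradicts the reply.
(Fact (5) would refute a reading with focus on the setting — but that is not what the question asks.)

0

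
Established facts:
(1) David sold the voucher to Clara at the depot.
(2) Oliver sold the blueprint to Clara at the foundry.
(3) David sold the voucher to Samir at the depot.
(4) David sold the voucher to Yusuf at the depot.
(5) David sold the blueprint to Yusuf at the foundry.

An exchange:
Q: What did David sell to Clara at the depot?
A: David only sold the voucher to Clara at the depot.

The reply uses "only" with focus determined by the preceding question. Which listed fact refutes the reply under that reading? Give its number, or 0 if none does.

0

The question "What did ...?" targets the thing, so in the reply the focus falls on "the voucher".
So "only" ranges over things; the rest (David as agent and Clara as recipient and at the depot as setting) is presupposed.
No listed fact shares that background with another thing. Nothing contradicts the reply.
(Fact (3) would refute a reading with focus on the recipient — but that is not what the question asks.)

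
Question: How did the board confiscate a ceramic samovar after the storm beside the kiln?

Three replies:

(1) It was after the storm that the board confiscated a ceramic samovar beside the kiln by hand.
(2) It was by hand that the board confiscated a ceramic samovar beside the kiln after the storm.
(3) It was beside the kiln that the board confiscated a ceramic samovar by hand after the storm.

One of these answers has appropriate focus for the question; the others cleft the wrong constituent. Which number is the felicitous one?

2

The question word "how" targets the manner.
Option (1) clefts "after the storm" — the time, not what was asked.
Option (2) clefts "by hand" — that matches what the question asks about.
Option (3) clefts "beside the kiln" — the location, not what was asked.
So the congruent reply is (2).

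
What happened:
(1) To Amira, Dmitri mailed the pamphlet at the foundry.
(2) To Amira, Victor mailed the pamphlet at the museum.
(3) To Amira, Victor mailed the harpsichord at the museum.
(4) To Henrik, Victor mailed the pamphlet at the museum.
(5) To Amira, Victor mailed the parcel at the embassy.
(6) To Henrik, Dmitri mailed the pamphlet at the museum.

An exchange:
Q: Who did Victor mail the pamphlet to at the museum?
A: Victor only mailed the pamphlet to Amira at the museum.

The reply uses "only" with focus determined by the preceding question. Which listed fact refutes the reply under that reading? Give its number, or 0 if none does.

The question "Who did ... to ...?" targets the recipient, so in the reply the focus falls on "Amira".
So "only" ranges over recipients; the rest (same agent, thing, setting (Victor / the pamphlet / at the museum)) is presupposed.
Fact (4) keeps same agent, thing, setting (Victor / the pamphlet / at the museum) but has recipient = Henrik; that refutes the reply.
(Fact (3) would refute a reading with focus on the thing — but that is not what the question asks.)

4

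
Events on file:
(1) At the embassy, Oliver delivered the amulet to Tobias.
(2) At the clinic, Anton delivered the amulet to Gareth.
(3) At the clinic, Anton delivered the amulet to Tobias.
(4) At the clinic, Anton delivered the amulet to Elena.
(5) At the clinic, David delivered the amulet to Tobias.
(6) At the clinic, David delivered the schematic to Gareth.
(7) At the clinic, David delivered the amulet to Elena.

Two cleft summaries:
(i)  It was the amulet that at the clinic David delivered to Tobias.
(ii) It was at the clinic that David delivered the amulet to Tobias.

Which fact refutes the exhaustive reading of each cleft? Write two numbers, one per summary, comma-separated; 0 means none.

(i): focus "the amulet". No fact shares agent = David, recipient = Tobias, setting = at the clinic with a different thing. 0.
(ii): focus "at the clinic". No fact shares agent = David, thing = the amulet, recipient = Tobias with a different setting. 0.

0, 0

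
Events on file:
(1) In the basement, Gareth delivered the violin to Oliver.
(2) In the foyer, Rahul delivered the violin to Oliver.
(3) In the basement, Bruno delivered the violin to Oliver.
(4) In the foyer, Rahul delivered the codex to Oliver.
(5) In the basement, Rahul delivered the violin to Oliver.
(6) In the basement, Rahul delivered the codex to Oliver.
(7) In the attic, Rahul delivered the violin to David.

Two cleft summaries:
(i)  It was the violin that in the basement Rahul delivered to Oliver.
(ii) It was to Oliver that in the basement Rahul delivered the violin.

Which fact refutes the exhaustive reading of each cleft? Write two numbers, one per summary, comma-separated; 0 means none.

Summary (i) focuses "the violin" (the thing); background agent = Rahul, recipient = Oliver, setting = in the basement. Fact (6) matches that background with thing = the codex — refutes (i).
Summary (ii) focuses "Oliver" (the recipient); background agent = Rahul, thing = the violin, setting = in the basement. No fact matches that background with a different recipient, so 0.

6, 0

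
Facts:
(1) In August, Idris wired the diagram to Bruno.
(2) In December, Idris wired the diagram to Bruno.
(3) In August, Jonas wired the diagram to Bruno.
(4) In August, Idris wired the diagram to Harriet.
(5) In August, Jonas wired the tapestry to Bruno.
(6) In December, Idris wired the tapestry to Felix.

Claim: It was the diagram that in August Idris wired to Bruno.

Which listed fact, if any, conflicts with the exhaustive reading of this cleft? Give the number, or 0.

The cleft puts "the diagram" in focus and presupposes the open proposition with Idris as agent and Bruno as recipient and in August as setting.
Exhaustivity: the diagram is the only thing satisfying that background.
Every other fact differs from the presupposition on some backgrounded slot, so none challenges the exhaustivity.

0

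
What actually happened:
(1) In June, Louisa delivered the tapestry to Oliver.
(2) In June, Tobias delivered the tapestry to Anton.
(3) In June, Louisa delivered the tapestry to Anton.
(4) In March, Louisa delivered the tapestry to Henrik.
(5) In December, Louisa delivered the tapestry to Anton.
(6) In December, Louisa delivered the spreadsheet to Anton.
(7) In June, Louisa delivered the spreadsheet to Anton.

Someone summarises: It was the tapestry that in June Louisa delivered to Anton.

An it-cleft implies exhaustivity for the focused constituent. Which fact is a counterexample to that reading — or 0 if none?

7

The cleft puts "the tapestry" in focus and presupposes the open proposition with same agent, recipient, setting (Louisa / Anton / in June).
Exhaustivity: the tapestry is the only thing satisfying that background.
But fact (7) also has same agent, recipient, setting (Louisa / Anton / in June), with thing = the spreadsheet — so the exhaustive reading fails.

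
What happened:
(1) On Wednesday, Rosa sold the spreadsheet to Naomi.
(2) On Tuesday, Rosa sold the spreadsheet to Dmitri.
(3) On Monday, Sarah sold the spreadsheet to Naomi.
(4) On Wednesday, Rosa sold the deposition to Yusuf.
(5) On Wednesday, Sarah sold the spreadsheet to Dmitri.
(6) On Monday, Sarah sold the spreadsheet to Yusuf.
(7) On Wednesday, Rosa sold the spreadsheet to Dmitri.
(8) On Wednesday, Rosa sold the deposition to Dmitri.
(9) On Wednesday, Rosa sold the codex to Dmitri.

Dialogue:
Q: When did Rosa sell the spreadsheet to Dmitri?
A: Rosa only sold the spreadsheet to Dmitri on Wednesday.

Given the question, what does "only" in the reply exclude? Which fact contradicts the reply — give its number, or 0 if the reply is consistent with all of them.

Answering "When did ...?" puts focus on the setting — here, "on Wednesday".
"Only" then excludes alternative settings while the background — agent = Rosa, thing = the spreadsheet, recipient = Dmitri — is held fixed.
Fact (2) shares the background with a different setting (on Tuesday) — counterexample.
(Fact (8) would refute a reading with focus on the thing — but that is not what the question asks.)

2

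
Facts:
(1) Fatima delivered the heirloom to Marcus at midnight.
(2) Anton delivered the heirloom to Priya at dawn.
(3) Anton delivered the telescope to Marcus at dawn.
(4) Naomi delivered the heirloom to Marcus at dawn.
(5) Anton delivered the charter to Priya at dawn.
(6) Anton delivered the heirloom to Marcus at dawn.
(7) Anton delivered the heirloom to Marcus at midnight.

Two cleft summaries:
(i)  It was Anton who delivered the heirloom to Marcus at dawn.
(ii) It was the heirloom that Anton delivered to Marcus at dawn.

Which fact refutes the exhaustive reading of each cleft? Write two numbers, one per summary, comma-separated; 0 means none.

Summary (i) focuses "Anton" (the agent); background same thing, recipient, setting (the heirloom / Marcus / at dawn). Fact (4) matches that background with agent = Naomi — refutes (i).
Summary (ii) focuses "the heirloom" (the thing); background same agent, recipient, setting (Anton / Marcus / at dawn). Fact (3) matches that background with thing = the telescope — refutes (ii).

4, 3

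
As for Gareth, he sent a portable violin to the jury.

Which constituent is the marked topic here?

Gareth

The construction explicitly marks "Gareth" as what the sentence is about — the topic.
The remainder of the clause is the comment (what is said about the topic).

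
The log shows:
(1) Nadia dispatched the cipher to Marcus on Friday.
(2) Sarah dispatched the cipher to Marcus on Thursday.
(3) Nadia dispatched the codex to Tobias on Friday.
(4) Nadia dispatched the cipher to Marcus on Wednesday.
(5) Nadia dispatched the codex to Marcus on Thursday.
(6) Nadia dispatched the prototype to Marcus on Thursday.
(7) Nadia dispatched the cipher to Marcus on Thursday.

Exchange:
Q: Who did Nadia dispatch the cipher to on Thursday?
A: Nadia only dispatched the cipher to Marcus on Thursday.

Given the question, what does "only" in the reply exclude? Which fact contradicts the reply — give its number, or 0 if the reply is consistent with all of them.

0

The question "Who did ... to ...?" targets the recipient, so in the reply the focus falls on "Marcus".
So "only" ranges over recipients; the rest (same agent, thing, setting (Nadia / the cipher / on Thursday)) is presupposed.
No fact keeps same agent, thing, setting (Nadia / the cipher / on Thursday) while changing the recipient; every other fact differs on something backgrounded. The reply stands.
(Fact (5) would refute a reading with focus on the thing — but that is not what the question asks.)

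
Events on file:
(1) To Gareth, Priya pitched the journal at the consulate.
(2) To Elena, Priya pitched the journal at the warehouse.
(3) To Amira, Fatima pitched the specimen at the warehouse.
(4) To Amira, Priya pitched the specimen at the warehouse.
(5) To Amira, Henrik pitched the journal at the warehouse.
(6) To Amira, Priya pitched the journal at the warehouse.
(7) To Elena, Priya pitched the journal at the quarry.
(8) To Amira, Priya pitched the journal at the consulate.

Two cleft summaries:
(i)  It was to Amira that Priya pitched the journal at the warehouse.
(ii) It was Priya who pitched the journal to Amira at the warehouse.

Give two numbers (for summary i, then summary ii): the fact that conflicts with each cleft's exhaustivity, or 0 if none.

2, 5

Summary (i) focuses "Amira" (the recipient); background agent = Priya, thing = the journal, setting = at the warehouse. Fact (2) matches that background with recipient = Elena — refutes (i).
Summary (ii) focuses "Priya" (the agent); background thing = the journal, recipient = Amira, setting = at the warehouse. Fact (5) matches that background with agent = Henrik — refutes (ii).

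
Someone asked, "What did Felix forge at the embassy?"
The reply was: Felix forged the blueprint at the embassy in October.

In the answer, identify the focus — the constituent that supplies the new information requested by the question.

The wh-word "what" asks about the direct object.
In the answer, "Felix" and "at the embassy" are given — repeated from the question.
"in October" is also new, but it specifies the time, which is not what the question asks about — so it is not the focus.
The constituent filling the direct object gap is "the blueprint"; that is the focus.

the blueprint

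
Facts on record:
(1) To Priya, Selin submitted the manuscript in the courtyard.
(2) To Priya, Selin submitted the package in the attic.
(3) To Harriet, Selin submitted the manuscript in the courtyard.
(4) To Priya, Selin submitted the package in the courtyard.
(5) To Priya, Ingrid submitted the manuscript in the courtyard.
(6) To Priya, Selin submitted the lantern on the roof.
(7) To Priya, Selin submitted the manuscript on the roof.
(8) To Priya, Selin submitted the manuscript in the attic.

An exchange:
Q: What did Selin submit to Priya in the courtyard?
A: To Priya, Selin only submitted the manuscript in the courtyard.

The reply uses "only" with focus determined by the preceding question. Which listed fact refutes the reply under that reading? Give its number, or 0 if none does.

4

The question "What did ...?" targets the thing, so in the reply the focus falls on "the manuscript".
So "only" ranges over things; the rest (Selin as agent and Priya as recipient and in the courtyard as setting) is presupposed.
Fact (4) shares the background with a different thing (the package) — counterexample.
(Fact (7) would refute a reading with focus on the setting — but that is not what the question asks.)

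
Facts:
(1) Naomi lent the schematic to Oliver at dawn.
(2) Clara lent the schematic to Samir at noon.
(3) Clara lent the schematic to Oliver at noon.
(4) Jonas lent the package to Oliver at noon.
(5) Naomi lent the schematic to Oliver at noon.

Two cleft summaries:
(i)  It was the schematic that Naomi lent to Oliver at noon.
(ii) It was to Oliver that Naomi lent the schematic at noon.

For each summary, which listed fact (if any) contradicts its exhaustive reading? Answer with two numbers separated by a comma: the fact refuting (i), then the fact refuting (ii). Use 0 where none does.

0, 0

(i): focus "the schematic". No fact shares Naomi as agent and Oliver as recipient and at noon as setting with a different thing. 0.
(ii): focus "Oliver". No fact shares Naomi as agent and the schematic as thing and at noon as setting with a different recipient. 0.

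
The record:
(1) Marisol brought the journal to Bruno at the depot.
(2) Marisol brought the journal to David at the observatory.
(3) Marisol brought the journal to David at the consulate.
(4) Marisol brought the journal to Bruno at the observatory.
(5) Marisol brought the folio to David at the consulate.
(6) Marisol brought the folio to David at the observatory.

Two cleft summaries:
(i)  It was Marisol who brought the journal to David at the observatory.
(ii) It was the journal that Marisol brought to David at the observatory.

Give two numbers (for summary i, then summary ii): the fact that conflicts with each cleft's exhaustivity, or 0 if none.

(i): focus "Marisol". No fact shares thing = the journal, recipient = David, setting = at the observatory with a different agent. 0.
(ii): focus "the journal". Looking for agent = Marisol, recipient = David, setting = at the observatory with some other thing — fact (6) has the folio there. Refuted.

0, 6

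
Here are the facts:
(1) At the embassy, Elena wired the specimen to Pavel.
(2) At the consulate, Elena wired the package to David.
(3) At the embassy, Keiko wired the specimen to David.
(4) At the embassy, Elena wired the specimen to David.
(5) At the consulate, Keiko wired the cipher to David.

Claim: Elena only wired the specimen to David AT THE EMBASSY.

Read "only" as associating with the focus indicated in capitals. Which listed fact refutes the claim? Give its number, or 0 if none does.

0

Focus (in capitals) is "at the embassy" — the setting. "Only" excludes alternative settings while holding fixed same agent, thing, recipient (Elena / the specimen / David).
Every other fact changes something in the background, not just the setting. Nothing refutes the claim.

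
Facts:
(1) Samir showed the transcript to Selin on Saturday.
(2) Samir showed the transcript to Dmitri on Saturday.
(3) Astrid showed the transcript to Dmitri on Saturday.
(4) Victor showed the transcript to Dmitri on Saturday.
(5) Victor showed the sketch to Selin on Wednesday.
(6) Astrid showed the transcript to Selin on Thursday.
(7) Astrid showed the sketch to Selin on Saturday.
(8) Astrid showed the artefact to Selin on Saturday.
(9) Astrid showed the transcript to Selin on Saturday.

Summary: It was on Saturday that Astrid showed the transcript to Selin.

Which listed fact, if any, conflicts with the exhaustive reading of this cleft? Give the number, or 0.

The cleft puts "on Saturday" in focus and presupposes the open proposition with same agent, thing, recipient (Astrid / the transcript / Selin).
The exhaustive reading says no other setting fits that background.
Fact (6) shares the background but with setting = on Thursday; exhaustivity is violated.

6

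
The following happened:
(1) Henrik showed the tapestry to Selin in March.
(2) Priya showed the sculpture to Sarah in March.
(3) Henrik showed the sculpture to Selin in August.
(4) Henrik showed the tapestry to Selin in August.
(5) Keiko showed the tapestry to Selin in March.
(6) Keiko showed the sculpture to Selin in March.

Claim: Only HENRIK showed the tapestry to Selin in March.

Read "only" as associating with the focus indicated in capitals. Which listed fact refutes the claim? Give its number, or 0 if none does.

Focus (in capitals) is "Henrik" — the agent. "Only" excludes alternative agents while holding fixed thing = the tapestry, recipient = Selin, setting = in March.
Fact (5) matches on thing = the tapestry, recipient = Selin, setting = in March, but has agent = Keiko instead. That refutes the claim.

5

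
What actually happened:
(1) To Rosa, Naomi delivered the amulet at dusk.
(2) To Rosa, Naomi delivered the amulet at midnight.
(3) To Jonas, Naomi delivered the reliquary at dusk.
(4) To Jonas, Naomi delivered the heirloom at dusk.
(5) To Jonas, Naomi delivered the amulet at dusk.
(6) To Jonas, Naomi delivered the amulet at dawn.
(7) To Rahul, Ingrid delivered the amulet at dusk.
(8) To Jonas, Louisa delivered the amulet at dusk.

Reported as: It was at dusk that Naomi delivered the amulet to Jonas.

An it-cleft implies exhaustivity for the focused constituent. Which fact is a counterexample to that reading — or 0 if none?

6

Focus of the cleft: "at dusk" (the setting). Presupposed background: agent = Naomi, thing = the amulet, recipient = Jonas.
The exhaustive reading says no other setting fits that background.
Fact (6) shares the background but with setting = at dawn; exhaustivity is violated.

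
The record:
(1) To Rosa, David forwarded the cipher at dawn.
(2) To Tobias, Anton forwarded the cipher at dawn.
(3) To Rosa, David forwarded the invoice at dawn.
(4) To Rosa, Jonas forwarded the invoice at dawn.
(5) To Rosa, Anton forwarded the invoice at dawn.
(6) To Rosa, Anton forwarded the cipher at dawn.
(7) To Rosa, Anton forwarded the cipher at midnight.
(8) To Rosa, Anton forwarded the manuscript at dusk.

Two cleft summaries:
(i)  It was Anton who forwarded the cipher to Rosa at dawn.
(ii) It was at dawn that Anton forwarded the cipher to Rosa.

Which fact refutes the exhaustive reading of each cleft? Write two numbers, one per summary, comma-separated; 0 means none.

(i): focus "Anton". Looking for the cipher as thing and Rosa as recipient and at dawn as setting with some other agent — fact (1) has David there. Refuted.
(ii): focus "at dawn". Looking for Anton as agent and the cipher as thing and Rosa as recipient with some other setting — fact (7) has at midnight there. Refuted.

1, 7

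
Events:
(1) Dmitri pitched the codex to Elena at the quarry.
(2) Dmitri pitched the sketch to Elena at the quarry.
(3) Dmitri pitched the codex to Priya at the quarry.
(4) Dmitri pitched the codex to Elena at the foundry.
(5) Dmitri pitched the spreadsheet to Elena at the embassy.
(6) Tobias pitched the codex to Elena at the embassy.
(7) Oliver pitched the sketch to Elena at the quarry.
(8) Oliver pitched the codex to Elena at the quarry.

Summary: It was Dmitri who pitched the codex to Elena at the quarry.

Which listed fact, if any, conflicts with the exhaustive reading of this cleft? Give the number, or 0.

8

Focus of the cleft: "Dmitri" (the agent). Presupposed background: thing = the codex, recipient = Elena, setting = at the quarry.
The exhaustive reading says no other agent fits that background.
But fact (8) also has thing = the codex, recipient = Elena, setting = at the quarry, with agent = Oliver — so the exhaustive reading fails.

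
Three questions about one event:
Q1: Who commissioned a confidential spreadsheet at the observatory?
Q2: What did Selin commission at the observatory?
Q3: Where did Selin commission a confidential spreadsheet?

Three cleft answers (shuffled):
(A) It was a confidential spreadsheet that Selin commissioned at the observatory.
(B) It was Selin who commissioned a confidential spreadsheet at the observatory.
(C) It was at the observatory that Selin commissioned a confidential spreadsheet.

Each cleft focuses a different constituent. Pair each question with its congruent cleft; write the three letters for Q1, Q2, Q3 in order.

Q1 asks about the subject (agent); cleft (B) focuses "Selin", which is the subject (agent) — so Q1 → B.
Q2 asks about the direct object; cleft (A) focuses "a confidential spreadsheet", which is the direct object — so Q2 → A.
Q3 asks about the location; cleft (C) focuses "at the observatory", which is the location — so Q3 → C.
Mapping: Q1→B, Q2→A, Q3→C.

BAC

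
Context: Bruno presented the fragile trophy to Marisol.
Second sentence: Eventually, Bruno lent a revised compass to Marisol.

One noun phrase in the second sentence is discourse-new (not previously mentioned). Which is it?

a revised compass

"Bruno" and "Marisol" in the second sentence are given — already mentioned in the context.
"a revised compass" has no antecedent in the context; it is discourse-new (the indefinite article also signals a new referent).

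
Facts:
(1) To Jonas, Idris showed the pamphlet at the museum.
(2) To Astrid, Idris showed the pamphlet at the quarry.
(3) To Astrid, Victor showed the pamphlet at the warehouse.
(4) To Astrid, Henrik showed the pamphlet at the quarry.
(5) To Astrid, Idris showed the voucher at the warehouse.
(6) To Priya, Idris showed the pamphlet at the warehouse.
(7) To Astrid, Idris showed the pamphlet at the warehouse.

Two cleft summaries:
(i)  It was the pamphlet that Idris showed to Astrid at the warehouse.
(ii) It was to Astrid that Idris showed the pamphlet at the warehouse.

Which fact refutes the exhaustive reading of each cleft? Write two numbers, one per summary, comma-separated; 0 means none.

(i): focus "the pamphlet". Looking for same agent, recipient, setting (Idris / Astrid / at the warehouse) with some other thing — fact (5) has the voucher there. Refuted.
(ii): focus "Astrid". Looking for same agent, thing, setting (Idris / the pamphlet / at the warehouse) with some other recipient — fact (6) has Priya there. Refuted.

5, 6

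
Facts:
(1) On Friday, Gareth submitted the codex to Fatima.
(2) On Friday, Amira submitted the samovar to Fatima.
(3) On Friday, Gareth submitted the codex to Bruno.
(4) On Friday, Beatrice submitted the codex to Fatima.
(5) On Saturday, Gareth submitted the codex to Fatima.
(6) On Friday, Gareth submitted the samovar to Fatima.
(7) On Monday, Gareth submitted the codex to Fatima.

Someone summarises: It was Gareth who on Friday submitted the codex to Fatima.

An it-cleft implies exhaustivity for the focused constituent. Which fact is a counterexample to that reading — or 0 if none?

The cleft puts "Gareth" in focus and presupposes the open proposition with same thing, recipient, setting (the codex / Fatima / on Friday).
The exhaustive reading says no other agent fits that background.
Fact (4) shares the background but with agent = Beatrice; exhaustivity is violated.

4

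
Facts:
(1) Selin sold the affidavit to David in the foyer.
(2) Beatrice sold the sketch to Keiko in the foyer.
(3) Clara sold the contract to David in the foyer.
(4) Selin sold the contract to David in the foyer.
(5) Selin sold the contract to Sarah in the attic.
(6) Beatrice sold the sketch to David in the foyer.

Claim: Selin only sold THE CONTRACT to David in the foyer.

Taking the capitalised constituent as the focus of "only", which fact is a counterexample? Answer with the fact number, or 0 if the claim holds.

Focus (in capitals) is "the contract" — the thing. "Only" excludes alternative things while holding fixed same agent, recipient, setting (Selin / David / in the foyer).
Fact (1) shares the background but differs in thing (the affidavit) — a counterexample.

1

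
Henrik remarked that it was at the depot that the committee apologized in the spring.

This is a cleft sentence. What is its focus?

In an it-cleft "It was X that/who ...", the clefted constituent X is the focus; the that/who-clause expresses the presupposed open proposition.
Here the focus is "at the depot". The backgrounded (presupposed) material includes "the committee" and "in the spring".

at the depot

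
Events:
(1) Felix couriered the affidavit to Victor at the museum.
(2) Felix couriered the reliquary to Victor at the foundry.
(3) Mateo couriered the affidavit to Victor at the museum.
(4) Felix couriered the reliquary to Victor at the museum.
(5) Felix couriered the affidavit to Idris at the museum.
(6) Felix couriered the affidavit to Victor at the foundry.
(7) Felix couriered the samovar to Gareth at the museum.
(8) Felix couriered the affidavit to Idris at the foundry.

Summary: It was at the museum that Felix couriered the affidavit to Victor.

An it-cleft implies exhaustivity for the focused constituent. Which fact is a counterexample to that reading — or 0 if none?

The cleft puts "at the museum" in focus and presupposes the open proposition with same agent, thing, recipient (Felix / the affidavit / Victor).
The exhaustive reading says no other setting fits that background.
Fact (6) shares the background but with setting = at the foundry; exhaustivity is violated.

6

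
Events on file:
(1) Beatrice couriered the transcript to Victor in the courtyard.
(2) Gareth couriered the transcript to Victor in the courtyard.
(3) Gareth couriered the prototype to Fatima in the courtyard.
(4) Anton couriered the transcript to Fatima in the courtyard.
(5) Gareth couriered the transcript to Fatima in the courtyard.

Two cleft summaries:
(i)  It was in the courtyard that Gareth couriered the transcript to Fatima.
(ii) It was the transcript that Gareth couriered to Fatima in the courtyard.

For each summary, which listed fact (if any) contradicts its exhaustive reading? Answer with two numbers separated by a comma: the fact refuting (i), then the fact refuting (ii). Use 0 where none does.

Summary (i) focuses "in the courtyard" (the setting); background same agent, thing, recipient (Gareth / the transcript / Fatima). No fact matches that background with a different setting, so 0.
Summary (ii) focuses "the transcript" (the thing); background same agent, recipient, setting (Gareth / Fatima / in the courtyard). Fact (3) matches that background with thing = the prototype — refutes (ii).

0, 3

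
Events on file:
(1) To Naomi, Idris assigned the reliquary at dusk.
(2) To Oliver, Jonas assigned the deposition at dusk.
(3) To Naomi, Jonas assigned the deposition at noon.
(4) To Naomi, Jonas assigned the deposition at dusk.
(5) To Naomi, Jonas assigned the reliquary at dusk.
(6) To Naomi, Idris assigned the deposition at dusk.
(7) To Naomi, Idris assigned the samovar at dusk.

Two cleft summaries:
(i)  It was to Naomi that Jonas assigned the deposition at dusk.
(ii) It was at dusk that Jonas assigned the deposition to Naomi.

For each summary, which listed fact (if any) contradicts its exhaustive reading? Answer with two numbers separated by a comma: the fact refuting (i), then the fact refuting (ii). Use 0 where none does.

Summary (i) focuses "Naomi" (the recipient); background agent = Jonas, thing = the deposition, setting = at dusk. Fact (2) matches that background with recipient = Oliver — refutes (i).
Summary (ii) focuses "at dusk" (the setting); background agent = Jonas, thing = the deposition, recipient = Naomi. Fact (3) matches that background with setting = at noon — refutes (ii).

2, 3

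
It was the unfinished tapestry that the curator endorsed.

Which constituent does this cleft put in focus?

In an it-cleft "It was X that/who ...", the clefted constituent X is the focus; the that/who-clause expresses the presupposed open proposition.
Here the focus is "the unfinished tapestry". The backgrounded (presupposed) material includes "the curator".

the unfinished tapestry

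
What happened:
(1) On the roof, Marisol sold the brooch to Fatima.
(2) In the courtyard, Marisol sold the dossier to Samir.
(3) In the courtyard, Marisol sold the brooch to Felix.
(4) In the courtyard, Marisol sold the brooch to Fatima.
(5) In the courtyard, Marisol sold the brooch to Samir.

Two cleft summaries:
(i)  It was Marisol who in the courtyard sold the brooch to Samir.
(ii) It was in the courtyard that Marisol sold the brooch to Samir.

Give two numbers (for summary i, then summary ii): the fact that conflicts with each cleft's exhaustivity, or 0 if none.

(i): focus "Marisol". No fact shares the brooch as thing and Samir as recipient and in the courtyard as setting with a different agent. 0.
(ii): focus "in the courtyard". No fact shares Marisol as agent and the brooch as thing and Samir as recipient with a different setting. 0.

0, 0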